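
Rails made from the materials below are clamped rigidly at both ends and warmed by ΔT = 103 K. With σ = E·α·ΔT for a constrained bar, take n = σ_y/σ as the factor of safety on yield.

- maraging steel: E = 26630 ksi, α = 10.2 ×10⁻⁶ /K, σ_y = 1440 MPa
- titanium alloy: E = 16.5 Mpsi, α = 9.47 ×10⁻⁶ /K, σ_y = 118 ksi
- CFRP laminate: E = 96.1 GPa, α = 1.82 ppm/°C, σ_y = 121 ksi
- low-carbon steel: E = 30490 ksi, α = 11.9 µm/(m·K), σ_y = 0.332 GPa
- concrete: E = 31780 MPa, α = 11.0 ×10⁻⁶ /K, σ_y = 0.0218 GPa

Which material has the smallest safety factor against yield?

concrete

In consistent units (E in GPa, α in ×10⁻⁶/K, σ_y in MPa):
  maraging steel: E = 183.6, α = 10.2, σ_y = 1440 → σ = 193 MPa, n = 7.47
  titanium alloy: E = 113.8, α = 9.47, σ_y = 813.6 → σ = 111 MPa, n = 7.33
  CFRP laminate: E = 96.10, α = 1.82, σ_y = 834.3 → σ = 18.0 MPa, n = 46.3
  low-carbon steel: E = 210.2, α = 11.9, σ_y = 332.0 → σ = 258 MPa, n = 1.29
  concrete: E = 31.78, α = 11.0, σ_y = 21.80 → σ = 36.0 MPa, n = 0.605
Smallest n: concrete with n = 0.605.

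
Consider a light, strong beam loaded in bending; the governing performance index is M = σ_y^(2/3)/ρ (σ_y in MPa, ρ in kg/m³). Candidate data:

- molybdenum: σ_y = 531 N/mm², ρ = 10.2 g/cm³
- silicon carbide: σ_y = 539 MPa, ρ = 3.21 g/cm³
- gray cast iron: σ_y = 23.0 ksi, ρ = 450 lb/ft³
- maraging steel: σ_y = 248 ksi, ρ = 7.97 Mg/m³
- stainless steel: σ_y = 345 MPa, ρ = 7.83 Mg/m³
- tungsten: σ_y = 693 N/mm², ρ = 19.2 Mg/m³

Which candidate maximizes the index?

Convert each candidate to consistent units, then evaluate M:
  molybdenum: σ_y = 531.0 MPa, ρ = 10200 kg/m³
  silicon carbide: σ_y = 539.0 MPa, ρ = 3210 kg/m³
  gray cast iron: σ_y = 158.6 MPa, ρ = 7208 kg/m³
  maraging steel: σ_y = 1710 MPa, ρ = 7970 kg/m³
  stainless steel: σ_y = 345.0 MPa, ρ = 7830 kg/m³
  tungsten: σ_y = 693.0 MPa, ρ = 19200 kg/m³
  silicon carbide: M = 20.6×10⁻³
  maraging steel: M = 17.9×10⁻³
  molybdenum: M = 6.43×10⁻³
  stainless steel: M = 6.28×10⁻³
  tungsten: M = 4.08×10⁻³
  gray cast iron: M = 4.06×10⁻³
Highest index: silicon carbide.

silicon carbide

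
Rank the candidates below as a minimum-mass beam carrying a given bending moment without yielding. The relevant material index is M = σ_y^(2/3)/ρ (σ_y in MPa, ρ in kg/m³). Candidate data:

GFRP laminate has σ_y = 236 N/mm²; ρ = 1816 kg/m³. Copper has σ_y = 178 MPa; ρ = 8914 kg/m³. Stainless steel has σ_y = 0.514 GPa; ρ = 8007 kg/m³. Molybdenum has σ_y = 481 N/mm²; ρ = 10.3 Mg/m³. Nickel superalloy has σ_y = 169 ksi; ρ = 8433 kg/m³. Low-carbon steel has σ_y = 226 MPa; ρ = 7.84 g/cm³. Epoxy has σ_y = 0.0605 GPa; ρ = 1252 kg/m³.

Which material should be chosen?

GFRP laminate

Normalizing units and computing the index:
  GFRP laminate: σ_y = 236.0 MPa, ρ = 1816 kg/m³
  copper: σ_y = 178.0 MPa, ρ = 8914 kg/m³
  stainless steel: σ_y = 514.0 MPa, ρ = 8007 kg/m³
  molybdenum: σ_y = 481.0 MPa, ρ = 10300 kg/m³
  nickel superalloy: σ_y = 1165 MPa, ρ = 8433 kg/m³
  low-carbon steel: σ_y = 226.0 MPa, ρ = 7840 kg/m³
  epoxy: σ_y = 60.50 MPa, ρ = 1252 kg/m³
  GFRP laminate: M = 21.0×10⁻³
  nickel superalloy: M = 13.1×10⁻³
  epoxy: M = 12.3×10⁻³
  stainless steel: M = 8.01×10⁻³
  molybdenum: M = 5.96×10⁻³
  low-carbon steel: M = 4.73×10⁻³
  copper: M = 3.55×10⁻³
Highest index: GFRP laminate.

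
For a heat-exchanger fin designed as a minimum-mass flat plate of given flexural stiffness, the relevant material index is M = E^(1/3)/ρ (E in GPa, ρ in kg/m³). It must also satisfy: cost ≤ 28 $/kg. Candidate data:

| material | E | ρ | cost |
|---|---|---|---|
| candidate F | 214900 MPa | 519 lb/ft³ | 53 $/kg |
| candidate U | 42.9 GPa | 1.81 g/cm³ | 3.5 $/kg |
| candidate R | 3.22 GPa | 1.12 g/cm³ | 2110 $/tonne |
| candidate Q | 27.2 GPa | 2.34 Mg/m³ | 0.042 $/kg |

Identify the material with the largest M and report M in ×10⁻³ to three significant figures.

candidate U, M = 1.93×10⁻³

Screen on constraints: cost ≤ 28 $/kg. Survivors: candidate U, candidate R, candidate Q.
In SI units:
  candidate U: E = 42.90 GPa, ρ = 1810 kg/m³
  candidate R: E = 3.220 GPa, ρ = 1120 kg/m³
  candidate Q: E = 27.20 GPa, ρ = 2340 kg/m³
  candidate U: M = 1.93×10⁻³
  candidate R: M = 1.32×10⁻³
  candidate Q: M = 1.29×10⁻³
The maximum is for candidate U.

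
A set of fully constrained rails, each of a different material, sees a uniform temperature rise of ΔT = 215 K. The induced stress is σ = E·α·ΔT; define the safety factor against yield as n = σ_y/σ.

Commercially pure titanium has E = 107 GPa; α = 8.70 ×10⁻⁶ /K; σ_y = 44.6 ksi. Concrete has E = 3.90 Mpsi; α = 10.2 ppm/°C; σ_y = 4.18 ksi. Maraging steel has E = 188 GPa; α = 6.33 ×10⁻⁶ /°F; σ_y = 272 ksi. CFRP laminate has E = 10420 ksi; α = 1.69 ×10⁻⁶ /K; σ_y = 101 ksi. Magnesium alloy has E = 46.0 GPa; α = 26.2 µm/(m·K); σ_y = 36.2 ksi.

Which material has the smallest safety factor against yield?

concrete

Converting E to GPa, α to ×10⁻⁶/K, σ_y to MPa, then σ and n for each:
  commercially pure titanium: E = 107.0, α = 8.70, σ_y = 307.5 → σ = 200 MPa, n = 1.54
  concrete: E = 26.89, α = 10.2, σ_y = 28.82 → σ = 59.0 MPa, n = 0.489
  maraging steel: E = 188.0, α = 11.4, σ_y = 1875 → σ = 461 MPa, n = 4.07
  CFRP laminate: E = 71.84, α = 1.69, σ_y = 696.4 → σ = 26.1 MPa, n = 26.7
  magnesium alloy: E = 46.00, α = 26.2, σ_y = 249.6 → σ = 259 MPa, n = 0.963
The minimum is concrete at n = 0.489.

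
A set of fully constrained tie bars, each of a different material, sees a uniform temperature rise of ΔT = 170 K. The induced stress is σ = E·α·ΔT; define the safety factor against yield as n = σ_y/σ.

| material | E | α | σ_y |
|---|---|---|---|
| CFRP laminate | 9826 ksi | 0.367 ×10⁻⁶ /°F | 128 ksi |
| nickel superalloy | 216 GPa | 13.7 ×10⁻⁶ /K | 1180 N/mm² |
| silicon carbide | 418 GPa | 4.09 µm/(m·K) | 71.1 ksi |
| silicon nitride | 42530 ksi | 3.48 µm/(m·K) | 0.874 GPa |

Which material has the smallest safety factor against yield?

In consistent units (E in GPa, α in ×10⁻⁶/K, σ_y in MPa):
  CFRP laminate: E = 67.75, α = 0.661, σ_y = 882.5 → σ = 7.61 MPa, n = 116
  nickel superalloy: E = 216.0, α = 13.7, σ_y = 1180 → σ = 503 MPa, n = 2.35
  silicon carbide: E = 418.0, α = 4.09, σ_y = 490.2 → σ = 291 MPa, n = 1.69
  silicon nitride: E = 293.2, α = 3.48, σ_y = 874.0 → σ = 173 MPa, n = 5.04
The minimum is silicon carbide at n = 1.69.

silicon carbide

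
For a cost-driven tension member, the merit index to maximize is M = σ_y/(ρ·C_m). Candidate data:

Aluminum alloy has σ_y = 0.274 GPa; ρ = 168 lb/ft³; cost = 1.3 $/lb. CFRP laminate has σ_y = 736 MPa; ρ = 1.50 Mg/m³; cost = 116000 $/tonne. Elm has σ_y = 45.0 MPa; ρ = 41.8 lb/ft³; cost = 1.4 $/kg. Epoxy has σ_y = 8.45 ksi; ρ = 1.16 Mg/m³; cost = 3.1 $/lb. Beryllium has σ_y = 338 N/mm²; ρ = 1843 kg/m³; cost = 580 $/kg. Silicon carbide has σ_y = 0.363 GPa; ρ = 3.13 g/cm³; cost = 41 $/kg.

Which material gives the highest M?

elm

Putting every candidate on a common basis:
  aluminum alloy: σ_y = 274.0 MPa, ρ = 2691 kg/m³, cost = 2.866 $/kg
  CFRP laminate: σ_y = 736.0 MPa, ρ = 1500 kg/m³, cost = 116.0 $/kg
  elm: σ_y = 45.00 MPa, ρ = 669.6 kg/m³, cost = 1.400 $/kg
  epoxy: σ_y = 58.26 MPa, ρ = 1160 kg/m³, cost = 6.834 $/kg
  beryllium: σ_y = 338.0 MPa, ρ = 1843 kg/m³, cost = 580.0 $/kg
  silicon carbide: σ_y = 363.0 MPa, ρ = 3130 kg/m³, cost = 41.00 $/kg
  elm: M = 48.0 kN·m per $
  aluminum alloy: M = 35.5 kN·m per $
  epoxy: M = 7.35 kN·m per $
  CFRP laminate: M = 4.23 kN·m per $
  silicon carbide: M = 2.83 kN·m per $
  beryllium: M = 0.316 kN·m per $
Elm has the largest M.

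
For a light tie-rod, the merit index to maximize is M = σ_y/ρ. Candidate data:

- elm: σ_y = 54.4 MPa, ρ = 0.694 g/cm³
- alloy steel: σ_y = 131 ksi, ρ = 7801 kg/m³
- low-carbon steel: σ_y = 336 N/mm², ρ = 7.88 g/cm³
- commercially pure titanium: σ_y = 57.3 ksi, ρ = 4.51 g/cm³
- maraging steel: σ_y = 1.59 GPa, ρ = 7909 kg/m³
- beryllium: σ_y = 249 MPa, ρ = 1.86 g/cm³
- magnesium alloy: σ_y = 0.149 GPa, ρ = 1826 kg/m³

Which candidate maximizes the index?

maraging steel

After converting to SI:
  elm: σ_y = 54.40 MPa, ρ = 694.0 kg/m³
  alloy steel: σ_y = 903.2 MPa, ρ = 7801 kg/m³
  low-carbon steel: σ_y = 336.0 MPa, ρ = 7880 kg/m³
  commercially pure titanium: σ_y = 395.1 MPa, ρ = 4510 kg/m³
  maraging steel: σ_y = 1590 MPa, ρ = 7909 kg/m³
  beryllium: σ_y = 249.0 MPa, ρ = 1860 kg/m³
  magnesium alloy: σ_y = 149.0 MPa, ρ = 1826 kg/m³
  maraging steel: M = 201 kN·m/kg
  beryllium: M = 134 kN·m/kg
  alloy steel: M = 116 kN·m/kg
  commercially pure titanium: M = 87.6 kN·m/kg
  magnesium alloy: M = 81.6 kN·m/kg
  elm: M = 78.4 kN·m/kg
  low-carbon steel: M = 42.6 kN·m/kg
The maximum is for maraging steel.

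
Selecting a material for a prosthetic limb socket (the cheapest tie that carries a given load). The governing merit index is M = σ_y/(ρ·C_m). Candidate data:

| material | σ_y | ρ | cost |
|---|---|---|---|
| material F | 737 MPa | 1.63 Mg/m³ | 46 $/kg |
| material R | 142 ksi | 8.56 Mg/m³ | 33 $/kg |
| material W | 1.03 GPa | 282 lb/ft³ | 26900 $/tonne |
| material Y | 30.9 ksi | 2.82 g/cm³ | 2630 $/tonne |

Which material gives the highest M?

Normalizing units and computing the index:
  material F: σ_y = 737.0 MPa, ρ = 1630 kg/m³, cost = 46.00 $/kg
  material R: σ_y = 979.1 MPa, ρ = 8560 kg/m³, cost = 33.00 $/kg
  material W: σ_y = 1030 MPa, ρ = 4517 kg/m³, cost = 26.90 $/kg
  material Y: σ_y = 213.0 MPa, ρ = 2820 kg/m³, cost = 2.630 $/kg
  material Y: M = 28.7 kN·m per $
  material F: M = 9.83 kN·m per $
  material W: M = 8.48 kN·m per $
  material R: M = 3.47 kN·m per $
Material Y has the largest M.

material Y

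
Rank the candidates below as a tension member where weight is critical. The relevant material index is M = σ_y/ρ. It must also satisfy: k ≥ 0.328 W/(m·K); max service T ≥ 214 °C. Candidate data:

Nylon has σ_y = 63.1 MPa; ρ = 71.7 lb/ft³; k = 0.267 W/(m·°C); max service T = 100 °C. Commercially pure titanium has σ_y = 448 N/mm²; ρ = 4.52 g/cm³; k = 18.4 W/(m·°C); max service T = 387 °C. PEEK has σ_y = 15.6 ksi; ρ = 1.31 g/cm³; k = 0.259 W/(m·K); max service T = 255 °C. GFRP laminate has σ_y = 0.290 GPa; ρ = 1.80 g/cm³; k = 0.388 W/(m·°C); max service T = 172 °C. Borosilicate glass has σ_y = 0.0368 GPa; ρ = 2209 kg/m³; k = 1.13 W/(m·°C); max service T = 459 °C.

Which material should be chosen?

Screen on constraints: k ≥ 0.328 W/(m·K); max service T ≥ 214 °C. Survivors: commercially pure titanium, borosilicate glass.
Putting every candidate on a common basis:
  commercially pure titanium: σ_y = 448.0 MPa, ρ = 4520 kg/m³
  borosilicate glass: σ_y = 36.80 MPa, ρ = 2209 kg/m³
  commercially pure titanium: M = 99.1 kN·m/kg
  borosilicate glass: M = 16.7 kN·m/kg
Commercially pure titanium ranks first.

commercially pure titanium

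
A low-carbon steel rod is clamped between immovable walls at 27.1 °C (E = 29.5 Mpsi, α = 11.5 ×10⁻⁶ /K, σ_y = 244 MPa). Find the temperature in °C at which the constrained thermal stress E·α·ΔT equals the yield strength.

E = 29.5 Mpsi = 203.4 GPa.
E·α·ΔT = 244.0 MPa ⇒ ΔT = 244.0 / (203.4×10³ × 11.5×10⁻⁶) = 104.3 K.
T = 27.1 + 104.3 = 131.4 °C.

131 °C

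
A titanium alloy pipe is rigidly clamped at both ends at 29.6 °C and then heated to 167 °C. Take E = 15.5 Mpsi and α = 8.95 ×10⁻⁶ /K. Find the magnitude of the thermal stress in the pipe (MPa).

E = 15.5 Mpsi = 106.9 GPa.
ΔT = 137.4 K. Constrained thermal stress σ = E·α·ΔT = 106.9×10³ MPa × 8.95×10⁻⁶ × 137.4 = 131 MPa (compressive).

131 MPa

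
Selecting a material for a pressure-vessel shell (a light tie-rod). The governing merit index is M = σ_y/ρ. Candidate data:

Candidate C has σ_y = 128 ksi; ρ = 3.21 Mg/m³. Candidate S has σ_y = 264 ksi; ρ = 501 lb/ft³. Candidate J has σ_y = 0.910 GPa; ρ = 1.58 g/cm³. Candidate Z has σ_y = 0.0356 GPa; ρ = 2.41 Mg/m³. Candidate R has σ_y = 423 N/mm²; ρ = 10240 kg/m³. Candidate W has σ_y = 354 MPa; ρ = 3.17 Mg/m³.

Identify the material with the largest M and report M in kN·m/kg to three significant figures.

candidate J, M = 576 kN·m/kg

Normalizing units and computing the index:
  candidate C: σ_y = 882.5 MPa, ρ = 3210 kg/m³
  candidate S: σ_y = 1820 MPa, ρ = 8025 kg/m³
  candidate J: σ_y = 910.0 MPa, ρ = 1580 kg/m³
  candidate Z: σ_y = 35.60 MPa, ρ = 2410 kg/m³
  candidate R: σ_y = 423.0 MPa, ρ = 10240 kg/m³
  candidate W: σ_y = 354.0 MPa, ρ = 3170 kg/m³
  candidate J: M = 576 kN·m/kg
  candidate C: M = 275 kN·m/kg
  candidate S: M = 227 kN·m/kg
  candidate W: M = 112 kN·m/kg
  candidate R: M = 41.3 kN·m/kg
  candidate Z: M = 14.8 kN·m/kg
Candidate J has the largest M.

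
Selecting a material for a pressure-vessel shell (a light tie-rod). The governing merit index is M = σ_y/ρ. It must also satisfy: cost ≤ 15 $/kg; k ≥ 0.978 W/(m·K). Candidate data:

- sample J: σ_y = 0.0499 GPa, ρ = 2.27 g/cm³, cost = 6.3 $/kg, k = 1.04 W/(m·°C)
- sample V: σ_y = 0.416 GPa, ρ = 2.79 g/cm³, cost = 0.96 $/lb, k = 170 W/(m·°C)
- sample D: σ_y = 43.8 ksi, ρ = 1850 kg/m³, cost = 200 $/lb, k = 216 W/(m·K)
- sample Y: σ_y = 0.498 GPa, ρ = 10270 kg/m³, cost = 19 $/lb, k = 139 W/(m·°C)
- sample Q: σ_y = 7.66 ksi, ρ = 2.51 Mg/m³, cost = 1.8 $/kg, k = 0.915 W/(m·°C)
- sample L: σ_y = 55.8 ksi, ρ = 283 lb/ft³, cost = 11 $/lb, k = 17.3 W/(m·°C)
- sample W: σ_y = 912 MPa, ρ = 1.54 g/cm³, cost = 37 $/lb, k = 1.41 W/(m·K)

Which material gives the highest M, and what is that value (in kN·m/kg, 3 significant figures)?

Screen on constraints: cost ≤ 15 $/kg; k ≥ 0.978 W/(m·K). Survivors: sample J, sample V.
Normalizing units and computing the index:
  sample J: σ_y = 49.90 MPa, ρ = 2270 kg/m³
  sample V: σ_y = 416.0 MPa, ρ = 2790 kg/m³
  sample V: M = 149 kN·m/kg
  sample J: M = 22.0 kN·m/kg
Sample V has the largest M.

sample V, M = 149 kN·m/kg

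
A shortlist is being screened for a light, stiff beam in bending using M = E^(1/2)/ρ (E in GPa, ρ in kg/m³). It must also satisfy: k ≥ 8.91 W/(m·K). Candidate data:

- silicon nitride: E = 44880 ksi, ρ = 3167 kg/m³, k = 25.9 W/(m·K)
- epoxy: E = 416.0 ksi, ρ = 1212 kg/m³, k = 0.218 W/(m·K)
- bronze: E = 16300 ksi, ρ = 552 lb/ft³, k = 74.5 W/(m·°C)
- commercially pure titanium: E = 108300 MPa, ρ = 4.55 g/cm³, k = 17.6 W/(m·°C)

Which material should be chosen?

Screen on constraints: k ≥ 8.91 W/(m·K). Survivors: silicon nitride, bronze, commercially pure titanium.
Convert each candidate to consistent units, then evaluate M:
  silicon nitride: E = 309.4 GPa, ρ = 3167 kg/m³
  bronze: E = 112.4 GPa, ρ = 8842 kg/m³
  commercially pure titanium: E = 108.3 GPa, ρ = 4550 kg/m³
  silicon nitride: M = 5.55×10⁻³
  commercially pure titanium: M = 2.29×10⁻³
  bronze: M = 1.20×10⁻³
Silicon nitride has the largest M.

silicon nitride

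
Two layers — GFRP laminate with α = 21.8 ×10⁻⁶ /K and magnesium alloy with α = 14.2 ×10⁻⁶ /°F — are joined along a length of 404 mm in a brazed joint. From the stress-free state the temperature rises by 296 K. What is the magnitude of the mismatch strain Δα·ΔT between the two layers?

1.11×10⁻³

magnesium alloy: α = 14.2×10⁻⁶/°F × 9/5 = 25.6×10⁻⁶/K.
Δα = |21.8 − 25.6|×10⁻⁶/K = 3.76×10⁻⁶/K.
Mismatch strain = Δα·ΔT = 3.76×10⁻⁶ × 296.0 = 1.11×10⁻³.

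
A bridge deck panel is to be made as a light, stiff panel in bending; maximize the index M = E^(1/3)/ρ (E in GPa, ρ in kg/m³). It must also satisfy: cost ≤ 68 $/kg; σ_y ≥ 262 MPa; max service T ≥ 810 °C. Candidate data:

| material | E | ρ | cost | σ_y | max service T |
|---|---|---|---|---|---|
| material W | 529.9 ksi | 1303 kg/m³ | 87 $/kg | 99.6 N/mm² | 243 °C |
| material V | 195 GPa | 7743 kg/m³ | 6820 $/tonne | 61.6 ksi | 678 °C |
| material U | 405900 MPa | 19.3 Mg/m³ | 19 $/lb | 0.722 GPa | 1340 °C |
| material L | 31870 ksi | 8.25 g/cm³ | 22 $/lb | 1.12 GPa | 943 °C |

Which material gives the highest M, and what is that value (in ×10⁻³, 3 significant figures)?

Screen on constraints: cost ≤ 68 $/kg; σ_y ≥ 262 MPa; max service T ≥ 810 °C. Survivors: material U, material L.
Normalizing units and computing the index:
  material U: E = 405.9 GPa, ρ = 19300 kg/m³
  material L: E = 219.7 GPa, ρ = 8250 kg/m³
  material L: M = 0.731×10⁻³
  material U: M = 0.384×10⁻³
The maximum is for material L.

material L, M = 0.731×10⁻³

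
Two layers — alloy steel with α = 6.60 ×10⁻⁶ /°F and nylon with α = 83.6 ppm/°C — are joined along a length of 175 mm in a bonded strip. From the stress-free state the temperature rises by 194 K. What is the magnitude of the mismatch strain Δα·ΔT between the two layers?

alloy steel: α = 6.60×10⁻⁶/°F × 9/5 = 11.9×10⁻⁶/K.
Δα = |11.9 − 83.6|×10⁻⁶/K = 71.7×10⁻⁶/K.
Mismatch strain = Δα·ΔT = 71.7×10⁻⁶ × 194.0 = 0.0139.

0.0139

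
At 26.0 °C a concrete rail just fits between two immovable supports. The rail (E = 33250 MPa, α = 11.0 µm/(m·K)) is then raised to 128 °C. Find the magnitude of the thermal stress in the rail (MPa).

37.3 MPa

E = 33250 MPa = 33.25 GPa.
ΔT = 102.0 K. Constrained thermal stress σ = E·α·ΔT = 33.25×10³ MPa × 11.0×10⁻⁶ × 102.0 = 37.3 MPa (compressive).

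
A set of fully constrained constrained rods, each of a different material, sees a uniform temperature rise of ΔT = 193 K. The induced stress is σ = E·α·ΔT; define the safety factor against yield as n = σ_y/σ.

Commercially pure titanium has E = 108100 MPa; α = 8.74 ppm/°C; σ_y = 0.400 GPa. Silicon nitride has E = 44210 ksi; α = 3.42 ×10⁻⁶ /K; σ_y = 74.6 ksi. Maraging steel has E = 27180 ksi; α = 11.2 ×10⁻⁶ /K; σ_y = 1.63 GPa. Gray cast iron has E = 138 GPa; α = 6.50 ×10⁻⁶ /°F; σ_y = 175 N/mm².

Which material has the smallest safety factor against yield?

Converting E to GPa, α to ×10⁻⁶/K, σ_y to MPa, then σ and n for each:
  commercially pure titanium: E = 108.1, α = 8.74, σ_y = 400.0 → σ = 182 MPa, n = 2.19
  silicon nitride: E = 304.8, α = 3.42, σ_y = 514.3 → σ = 201 MPa, n = 2.56
  maraging steel: E = 187.4, α = 11.2, σ_y = 1630 → σ = 405 MPa, n = 4.02
  gray cast iron: E = 138.0, α = 11.7, σ_y = 175.0 → σ = 312 MPa, n = 0.562
Gray cast iron has the lowest safety factor, n = 0.562.

gray cast iron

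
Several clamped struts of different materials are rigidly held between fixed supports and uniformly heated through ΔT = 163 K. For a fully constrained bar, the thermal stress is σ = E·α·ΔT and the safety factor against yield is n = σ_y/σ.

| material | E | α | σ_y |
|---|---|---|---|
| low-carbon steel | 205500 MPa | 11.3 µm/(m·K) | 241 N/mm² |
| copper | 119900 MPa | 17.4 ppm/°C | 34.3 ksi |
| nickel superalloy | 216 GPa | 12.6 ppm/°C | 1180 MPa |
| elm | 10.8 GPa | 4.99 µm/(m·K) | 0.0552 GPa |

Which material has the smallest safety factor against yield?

low-carbon steel

With everything in SI (GPa, ×10⁻⁶/K, MPa):
  low-carbon steel: E = 205.5, α = 11.3, σ_y = 241.0 → σ = 379 MPa, n = 0.637
  copper: E = 119.9, α = 17.4, σ_y = 236.5 → σ = 340 MPa, n = 0.695
  nickel superalloy: E = 216.0, α = 12.6, σ_y = 1180 → σ = 444 MPa, n = 2.66
  elm: E = 10.80, α = 4.99, σ_y = 55.20 → σ = 8.78 MPa, n = 6.28
The minimum is low-carbon steel at n = 0.637.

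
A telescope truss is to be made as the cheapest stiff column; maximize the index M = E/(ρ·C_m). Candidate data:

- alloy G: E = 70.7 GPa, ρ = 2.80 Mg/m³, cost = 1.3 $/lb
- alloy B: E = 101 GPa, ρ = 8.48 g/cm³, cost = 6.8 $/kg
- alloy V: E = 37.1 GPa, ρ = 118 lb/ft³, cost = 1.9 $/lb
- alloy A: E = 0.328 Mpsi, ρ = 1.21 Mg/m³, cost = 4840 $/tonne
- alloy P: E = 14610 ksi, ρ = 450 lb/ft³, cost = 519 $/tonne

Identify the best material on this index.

alloy P

In SI units:
  alloy G: E = 70.70 GPa, ρ = 2800 kg/m³, cost = 2.866 $/kg
  alloy B: E = 101.0 GPa, ρ = 8480 kg/m³, cost = 6.800 $/kg
  alloy V: E = 37.10 GPa, ρ = 1890 kg/m³, cost = 4.189 $/kg
  alloy A: E = 2.261 GPa, ρ = 1210 kg/m³, cost = 4.840 $/kg
  alloy P: E = 100.7 GPa, ρ = 7208 kg/m³, cost = 0.5190 $/kg
  alloy P: M = 26.9 MN·m per $
  alloy G: M = 8.81 MN·m per $
  alloy V: M = 4.69 MN·m per $
  alloy B: M = 1.75 MN·m per $
  alloy A: M = 0.386 MN·m per $
Alloy P ranks first.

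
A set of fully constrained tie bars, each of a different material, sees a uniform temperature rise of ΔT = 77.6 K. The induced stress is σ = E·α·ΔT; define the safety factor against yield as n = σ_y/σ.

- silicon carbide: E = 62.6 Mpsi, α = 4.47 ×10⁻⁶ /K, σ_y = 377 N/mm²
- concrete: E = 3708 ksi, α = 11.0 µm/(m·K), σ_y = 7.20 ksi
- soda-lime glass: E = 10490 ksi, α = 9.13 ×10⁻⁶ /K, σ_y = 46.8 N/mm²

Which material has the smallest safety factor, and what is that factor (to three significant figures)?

soda-lime glass, n = 0.913

Converting E to GPa, α to ×10⁻⁶/K, σ_y to MPa, then σ and n for each:
  silicon carbide: E = 431.6, α = 4.47, σ_y = 377.0 → σ = 150 MPa, n = 2.52
  concrete: E = 25.57, α = 11.0, σ_y = 49.64 → σ = 21.8 MPa, n = 2.27
  soda-lime glass: E = 72.33, α = 9.13, σ_y = 46.80 → σ = 51.2 MPa, n = 0.913
Soda-lime glass has the lowest safety factor, n = 0.913.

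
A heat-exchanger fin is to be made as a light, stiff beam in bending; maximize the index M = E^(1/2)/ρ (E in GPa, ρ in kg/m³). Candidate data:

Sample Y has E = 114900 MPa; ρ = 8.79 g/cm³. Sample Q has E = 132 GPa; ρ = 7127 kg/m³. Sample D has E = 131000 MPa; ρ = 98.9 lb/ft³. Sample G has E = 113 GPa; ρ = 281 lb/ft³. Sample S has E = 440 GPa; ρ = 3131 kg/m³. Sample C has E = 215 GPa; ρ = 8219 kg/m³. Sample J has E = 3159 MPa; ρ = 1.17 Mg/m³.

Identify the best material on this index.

In SI units:
  sample Y: E = 114.9 GPa, ρ = 8790 kg/m³
  sample Q: E = 132.0 GPa, ρ = 7127 kg/m³
  sample D: E = 131.0 GPa, ρ = 1584 kg/m³
  sample G: E = 113.0 GPa, ρ = 4501 kg/m³
  sample S: E = 440.0 GPa, ρ = 3131 kg/m³
  sample C: E = 215.0 GPa, ρ = 8219 kg/m³
  sample J: E = 3.159 GPa, ρ = 1170 kg/m³
  sample D: M = 7.22×10⁻³
  sample S: M = 6.70×10⁻³
  sample G: M = 2.36×10⁻³
  sample C: M = 1.78×10⁻³
  sample Q: M = 1.61×10⁻³
  sample J: M = 1.52×10⁻³
  sample Y: M = 1.22×10⁻³
Highest index: sample D.

sample D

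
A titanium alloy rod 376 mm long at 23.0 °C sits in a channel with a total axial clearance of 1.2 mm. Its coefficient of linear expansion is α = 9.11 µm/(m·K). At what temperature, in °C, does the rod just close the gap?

α·L₀·ΔT = 1.2 mm ⇒ ΔT = 1.2 / (9.11×10⁻⁶ × 376.0) = 350.3 K.
T = 23.0 + 350.3 = 373.3 °C.

373 °C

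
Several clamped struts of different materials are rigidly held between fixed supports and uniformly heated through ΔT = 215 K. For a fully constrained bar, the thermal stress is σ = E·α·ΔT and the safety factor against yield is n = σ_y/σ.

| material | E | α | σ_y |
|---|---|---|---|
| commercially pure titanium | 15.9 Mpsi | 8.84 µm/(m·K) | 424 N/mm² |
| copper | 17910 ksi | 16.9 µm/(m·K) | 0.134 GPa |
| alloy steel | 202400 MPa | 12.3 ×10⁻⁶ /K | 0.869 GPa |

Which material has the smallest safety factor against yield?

Per material, after unit conversion:
  commercially pure titanium: E = 109.6, α = 8.84, σ_y = 424.0 → σ = 208 MPa, n = 2.03
  copper: E = 123.5, α = 16.9, σ_y = 134.0 → σ = 449 MPa, n = 0.299
  alloy steel: E = 202.4, α = 12.3, σ_y = 869.0 → σ = 535 MPa, n = 1.62
Copper has the lowest safety factor, n = 0.299.

copper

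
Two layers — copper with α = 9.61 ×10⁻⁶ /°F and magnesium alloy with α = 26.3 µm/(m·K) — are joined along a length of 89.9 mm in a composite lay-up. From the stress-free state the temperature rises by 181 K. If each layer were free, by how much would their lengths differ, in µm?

copper: α = 9.61×10⁻⁶/°F × 9/5 = 17.3×10⁻⁶/K.
Δα = |17.3 − 26.3|×10⁻⁶/K = 9.00×10⁻⁶/K.
ΔL_mismatch = Δα·L·ΔT = 9.00×10⁻⁶ × 89.9 mm × 181.0 K = 146 µm.

146 µm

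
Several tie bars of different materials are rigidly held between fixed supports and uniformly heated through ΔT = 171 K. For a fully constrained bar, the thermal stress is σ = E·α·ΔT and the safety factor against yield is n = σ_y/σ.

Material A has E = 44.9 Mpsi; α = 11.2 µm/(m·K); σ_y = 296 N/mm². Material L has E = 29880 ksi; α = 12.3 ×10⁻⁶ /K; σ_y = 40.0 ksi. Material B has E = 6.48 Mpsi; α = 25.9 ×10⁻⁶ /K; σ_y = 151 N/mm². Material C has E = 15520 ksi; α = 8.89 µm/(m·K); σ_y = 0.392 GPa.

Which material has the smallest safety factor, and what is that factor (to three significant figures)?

Per material, after unit conversion:
  material A: E = 309.6, α = 11.2, σ_y = 296.0 → σ = 593 MPa, n = 0.499
  material L: E = 206.0, α = 12.3, σ_y = 275.8 → σ = 433 MPa, n = 0.636
  material B: E = 44.68, α = 25.9, σ_y = 151.0 → σ = 198 MPa, n = 0.763
  material C: E = 107.0, α = 8.89, σ_y = 392.0 → σ = 163 MPa, n = 2.41
Smallest n: material A with n = 0.499.

material A, n = 0.499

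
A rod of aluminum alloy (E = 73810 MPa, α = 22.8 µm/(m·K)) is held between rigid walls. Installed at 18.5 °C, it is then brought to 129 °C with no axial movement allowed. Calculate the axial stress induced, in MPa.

186 MPa

E = 73810 MPa = 73.81 GPa.
ΔT = 110.5 K. Constrained thermal stress σ = E·α·ΔT = 73.81×10³ MPa × 22.8×10⁻⁶ × 110.5 = 186 MPa (compressive).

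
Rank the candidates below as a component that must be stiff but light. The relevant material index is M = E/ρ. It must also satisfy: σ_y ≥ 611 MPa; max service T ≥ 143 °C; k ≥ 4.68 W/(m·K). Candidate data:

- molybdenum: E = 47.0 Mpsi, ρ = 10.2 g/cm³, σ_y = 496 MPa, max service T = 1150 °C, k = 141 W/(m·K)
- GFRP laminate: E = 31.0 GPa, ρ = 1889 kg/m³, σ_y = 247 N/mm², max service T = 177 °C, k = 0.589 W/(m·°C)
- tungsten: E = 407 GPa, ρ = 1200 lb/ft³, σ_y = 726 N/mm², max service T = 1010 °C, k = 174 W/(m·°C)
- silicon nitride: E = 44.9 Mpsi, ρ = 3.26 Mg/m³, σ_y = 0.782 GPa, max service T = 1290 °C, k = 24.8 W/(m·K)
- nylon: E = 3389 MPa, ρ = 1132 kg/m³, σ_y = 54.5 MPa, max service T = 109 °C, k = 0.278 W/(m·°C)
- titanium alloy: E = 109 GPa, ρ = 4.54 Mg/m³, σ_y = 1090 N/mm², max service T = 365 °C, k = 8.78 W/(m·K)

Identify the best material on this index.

silicon nitride

Screen on constraints: σ_y ≥ 611 MPa; max service T ≥ 143 °C; k ≥ 4.68 W/(m·K). Survivors: tungsten, silicon nitride, titanium alloy.
Normalizing units and computing the index:
  tungsten: E = 407.0 GPa, ρ = 19220 kg/m³
  silicon nitride: E = 309.6 GPa, ρ = 3260 kg/m³
  titanium alloy: E = 109.0 GPa, ρ = 4540 kg/m³
  silicon nitride: M = 95.0 MN·m/kg
  titanium alloy: M = 24.0 MN·m/kg
  tungsten: M = 21.2 MN·m/kg
Silicon nitride has the largest M.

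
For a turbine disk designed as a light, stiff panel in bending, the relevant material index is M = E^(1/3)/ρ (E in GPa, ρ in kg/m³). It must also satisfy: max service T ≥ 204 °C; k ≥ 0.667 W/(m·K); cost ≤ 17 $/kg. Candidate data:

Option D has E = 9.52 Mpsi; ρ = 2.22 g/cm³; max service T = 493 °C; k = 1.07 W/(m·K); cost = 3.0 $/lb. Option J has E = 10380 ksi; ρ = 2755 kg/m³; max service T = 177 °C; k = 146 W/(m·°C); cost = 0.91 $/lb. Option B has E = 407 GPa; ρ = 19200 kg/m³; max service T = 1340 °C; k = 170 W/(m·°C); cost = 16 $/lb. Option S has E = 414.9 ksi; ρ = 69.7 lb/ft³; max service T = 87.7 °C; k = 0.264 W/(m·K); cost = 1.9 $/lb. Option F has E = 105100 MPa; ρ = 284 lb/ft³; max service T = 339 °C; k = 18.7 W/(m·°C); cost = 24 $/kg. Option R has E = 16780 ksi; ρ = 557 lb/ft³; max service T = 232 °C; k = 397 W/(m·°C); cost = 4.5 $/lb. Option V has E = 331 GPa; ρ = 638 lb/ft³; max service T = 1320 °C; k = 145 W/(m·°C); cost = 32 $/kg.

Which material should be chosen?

Screen on constraints: max service T ≥ 204 °C; k ≥ 0.667 W/(m·K); cost ≤ 17 $/kg. Survivors: option D, option R.
Normalizing units and computing the index:
  option D: E = 65.64 GPa, ρ = 2220 kg/m³
  option R: E = 115.7 GPa, ρ = 8922 kg/m³
  option D: M = 1.82×10⁻³
  option R: M = 0.546×10⁻³
The maximum is for option D.

option D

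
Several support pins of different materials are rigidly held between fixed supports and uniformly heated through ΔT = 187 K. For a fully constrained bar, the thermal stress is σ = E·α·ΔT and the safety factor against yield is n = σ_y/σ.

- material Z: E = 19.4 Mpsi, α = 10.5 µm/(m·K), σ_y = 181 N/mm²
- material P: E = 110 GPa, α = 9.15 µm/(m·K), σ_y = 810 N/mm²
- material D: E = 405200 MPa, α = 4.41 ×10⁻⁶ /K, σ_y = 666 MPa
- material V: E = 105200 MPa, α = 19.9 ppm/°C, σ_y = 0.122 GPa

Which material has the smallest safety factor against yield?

material V

Converting E to GPa, α to ×10⁻⁶/K, σ_y to MPa, then σ and n for each:
  material Z: E = 133.8, α = 10.5, σ_y = 181.0 → σ = 263 MPa, n = 0.689
  material P: E = 110.0, α = 9.15, σ_y = 810.0 → σ = 188 MPa, n = 4.30
  material D: E = 405.2, α = 4.41, σ_y = 666.0 → σ = 334 MPa, n = 1.99
  material V: E = 105.2, α = 19.9, σ_y = 122.0 → σ = 391 MPa, n = 0.312
Smallest n: material V with n = 0.312.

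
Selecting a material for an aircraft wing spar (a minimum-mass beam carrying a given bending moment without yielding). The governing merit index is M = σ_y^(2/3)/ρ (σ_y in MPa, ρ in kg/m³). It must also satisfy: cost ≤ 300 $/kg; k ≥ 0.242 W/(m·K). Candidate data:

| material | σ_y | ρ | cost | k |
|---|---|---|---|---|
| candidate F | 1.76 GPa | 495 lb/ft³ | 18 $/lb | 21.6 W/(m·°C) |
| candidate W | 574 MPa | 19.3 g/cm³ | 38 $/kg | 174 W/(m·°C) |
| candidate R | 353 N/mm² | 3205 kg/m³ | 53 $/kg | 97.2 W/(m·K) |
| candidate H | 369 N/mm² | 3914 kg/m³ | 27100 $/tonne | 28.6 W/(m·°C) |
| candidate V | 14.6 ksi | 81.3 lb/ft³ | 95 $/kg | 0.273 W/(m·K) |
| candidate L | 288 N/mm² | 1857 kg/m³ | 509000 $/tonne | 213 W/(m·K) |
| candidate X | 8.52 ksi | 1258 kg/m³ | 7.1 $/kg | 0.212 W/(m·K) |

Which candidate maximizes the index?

candidate F

Screen on constraints: cost ≤ 300 $/kg; k ≥ 0.242 W/(m·K). Survivors: candidate F, candidate W, candidate R, candidate H, candidate V.
In SI units:
  candidate F: σ_y = 1760 MPa, ρ = 7929 kg/m³
  candidate W: σ_y = 574.0 MPa, ρ = 19300 kg/m³
  candidate R: σ_y = 353.0 MPa, ρ = 3205 kg/m³
  candidate H: σ_y = 369.0 MPa, ρ = 3914 kg/m³
  candidate V: σ_y = 100.7 MPa, ρ = 1302 kg/m³
  candidate F: M = 18.4×10⁻³
  candidate V: M = 16.6×10⁻³
  candidate R: M = 15.6×10⁻³
  candidate H: M = 13.1×10⁻³
  candidate W: M = 3.58×10⁻³
Highest index: candidate F.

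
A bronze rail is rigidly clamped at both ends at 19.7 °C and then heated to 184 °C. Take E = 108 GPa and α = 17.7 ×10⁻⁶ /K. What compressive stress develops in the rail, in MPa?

314 MPa

ΔT = 164.3 K. Constrained thermal stress σ = E·α·ΔT = 108.0×10³ MPa × 17.7×10⁻⁶ × 164.3 = 314 MPa (compressive).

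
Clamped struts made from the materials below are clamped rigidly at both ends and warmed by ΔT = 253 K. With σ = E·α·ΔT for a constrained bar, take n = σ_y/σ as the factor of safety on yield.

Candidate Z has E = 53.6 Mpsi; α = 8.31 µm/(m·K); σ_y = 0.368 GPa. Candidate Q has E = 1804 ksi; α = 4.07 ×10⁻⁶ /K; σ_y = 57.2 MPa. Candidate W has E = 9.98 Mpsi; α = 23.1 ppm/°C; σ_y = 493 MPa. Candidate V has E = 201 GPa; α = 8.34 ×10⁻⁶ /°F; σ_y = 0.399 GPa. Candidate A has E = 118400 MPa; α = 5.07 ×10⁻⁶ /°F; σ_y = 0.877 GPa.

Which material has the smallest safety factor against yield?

candidate Z

With everything in SI (GPa, ×10⁻⁶/K, MPa):
  candidate Z: E = 369.6, α = 8.31, σ_y = 368.0 → σ = 777 MPa, n = 0.474
  candidate Q: E = 12.44, α = 4.07, σ_y = 57.20 → σ = 12.8 MPa, n = 4.47
  candidate W: E = 68.81, α = 23.1, σ_y = 493.0 → σ = 402 MPa, n = 1.23
  candidate V: E = 201.0, α = 15.0, σ_y = 399.0 → σ = 763 MPa, n = 0.523
  candidate A: E = 118.4, α = 9.13, σ_y = 877.0 → σ = 273 MPa, n = 3.21
Smallest n: candidate Z with n = 0.474.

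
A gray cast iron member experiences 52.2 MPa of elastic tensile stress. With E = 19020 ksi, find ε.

E = 19020 ksi = 131.1 GPa = 131100 MPa.
ε = σ/E = 52.2 / 131100 = 3.98×10⁻⁴.

3.98×10⁻⁴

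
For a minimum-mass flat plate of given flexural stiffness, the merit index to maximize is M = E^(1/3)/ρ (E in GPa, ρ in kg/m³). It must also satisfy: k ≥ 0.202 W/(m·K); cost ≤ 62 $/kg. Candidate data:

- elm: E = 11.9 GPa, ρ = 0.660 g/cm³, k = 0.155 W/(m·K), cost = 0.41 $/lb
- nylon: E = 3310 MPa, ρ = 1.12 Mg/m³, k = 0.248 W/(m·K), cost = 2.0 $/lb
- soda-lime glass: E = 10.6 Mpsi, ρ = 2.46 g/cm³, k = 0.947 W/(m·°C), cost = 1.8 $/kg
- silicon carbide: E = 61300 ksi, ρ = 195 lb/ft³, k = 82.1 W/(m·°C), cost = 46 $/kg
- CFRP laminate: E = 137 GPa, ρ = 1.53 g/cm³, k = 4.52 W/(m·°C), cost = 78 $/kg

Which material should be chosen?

silicon carbide

Screen on constraints: k ≥ 0.202 W/(m·K); cost ≤ 62 $/kg. Survivors: nylon, soda-lime glass, silicon carbide.
Normalizing units and computing the index:
  nylon: E = 3.310 GPa, ρ = 1120 kg/m³
  soda-lime glass: E = 73.08 GPa, ρ = 2460 kg/m³
  silicon carbide: E = 422.6 GPa, ρ = 3124 kg/m³
  silicon carbide: M = 2.40×10⁻³
  soda-lime glass: M = 1.70×10⁻³
  nylon: M = 1.33×10⁻³
Silicon carbide has the largest M.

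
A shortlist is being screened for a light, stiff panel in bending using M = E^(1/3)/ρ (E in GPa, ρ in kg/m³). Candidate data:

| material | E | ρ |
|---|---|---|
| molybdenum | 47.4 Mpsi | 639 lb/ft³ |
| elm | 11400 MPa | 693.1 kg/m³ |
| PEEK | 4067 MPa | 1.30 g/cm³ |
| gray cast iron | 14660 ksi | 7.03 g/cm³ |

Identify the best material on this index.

Normalizing units and computing the index:
  molybdenum: E = 326.8 GPa, ρ = 10240 kg/m³
  elm: E = 11.40 GPa, ρ = 693.1 kg/m³
  PEEK: E = 4.067 GPa, ρ = 1300 kg/m³
  gray cast iron: E = 101.1 GPa, ρ = 7030 kg/m³
  elm: M = 3.25×10⁻³
  PEEK: M = 1.23×10⁻³
  molybdenum: M = 0.673×10⁻³
  gray cast iron: M = 0.663×10⁻³
Elm ranks first.

elm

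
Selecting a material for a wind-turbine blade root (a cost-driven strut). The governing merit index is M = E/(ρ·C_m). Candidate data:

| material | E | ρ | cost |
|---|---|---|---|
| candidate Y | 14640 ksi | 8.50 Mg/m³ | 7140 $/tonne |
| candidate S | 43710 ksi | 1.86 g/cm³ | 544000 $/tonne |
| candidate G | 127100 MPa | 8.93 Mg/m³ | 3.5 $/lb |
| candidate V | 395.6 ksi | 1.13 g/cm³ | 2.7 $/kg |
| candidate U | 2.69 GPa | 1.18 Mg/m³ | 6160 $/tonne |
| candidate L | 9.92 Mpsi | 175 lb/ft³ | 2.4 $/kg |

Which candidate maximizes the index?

Putting every candidate on a common basis:
  candidate Y: E = 100.9 GPa, ρ = 8500 kg/m³, cost = 7.140 $/kg
  candidate S: E = 301.4 GPa, ρ = 1860 kg/m³, cost = 544.0 $/kg
  candidate G: E = 127.1 GPa, ρ = 8930 kg/m³, cost = 7.716 $/kg
  candidate V: E = 2.728 GPa, ρ = 1130 kg/m³, cost = 2.700 $/kg
  candidate U: E = 2.690 GPa, ρ = 1180 kg/m³, cost = 6.160 $/kg
  candidate L: E = 68.40 GPa, ρ = 2803 kg/m³, cost = 2.400 $/kg
  candidate L: M = 10.2 MN·m per $
  candidate G: M = 1.84 MN·m per $
  candidate Y: M = 1.66 MN·m per $
  candidate V: M = 0.894 MN·m per $
  candidate U: M = 0.370 MN·m per $
  candidate S: M = 0.298 MN·m per $
The maximum is for candidate L.

candidate L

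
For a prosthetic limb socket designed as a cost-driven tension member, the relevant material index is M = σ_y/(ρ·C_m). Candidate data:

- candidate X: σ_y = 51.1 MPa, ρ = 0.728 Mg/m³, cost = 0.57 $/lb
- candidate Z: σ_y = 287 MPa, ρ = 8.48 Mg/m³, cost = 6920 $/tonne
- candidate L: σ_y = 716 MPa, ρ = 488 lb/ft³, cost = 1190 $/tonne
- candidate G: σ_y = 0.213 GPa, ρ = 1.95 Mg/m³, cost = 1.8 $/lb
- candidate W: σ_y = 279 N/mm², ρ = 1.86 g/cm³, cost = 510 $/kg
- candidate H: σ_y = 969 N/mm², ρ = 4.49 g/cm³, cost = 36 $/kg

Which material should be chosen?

candidate L

After converting to SI:
  candidate X: σ_y = 51.10 MPa, ρ = 728.0 kg/m³, cost = 1.257 $/kg
  candidate Z: σ_y = 287.0 MPa, ρ = 8480 kg/m³, cost = 6.920 $/kg
  candidate L: σ_y = 716.0 MPa, ρ = 7817 kg/m³, cost = 1.190 $/kg
  candidate G: σ_y = 213.0 MPa, ρ = 1950 kg/m³, cost = 3.968 $/kg
  candidate W: σ_y = 279.0 MPa, ρ = 1860 kg/m³, cost = 510.0 $/kg
  candidate H: σ_y = 969.0 MPa, ρ = 4490 kg/m³, cost = 36.00 $/kg
  candidate L: M = 77.0 kN·m per $
  candidate X: M = 55.9 kN·m per $
  candidate G: M = 27.5 kN·m per $
  candidate H: M = 5.99 kN·m per $
  candidate Z: M = 4.89 kN·m per $
  candidate W: M = 0.294 kN·m per $
Candidate L ranks first.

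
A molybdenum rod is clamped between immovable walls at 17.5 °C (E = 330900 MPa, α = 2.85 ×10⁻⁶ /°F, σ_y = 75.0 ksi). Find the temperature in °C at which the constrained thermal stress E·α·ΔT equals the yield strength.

322 °C

E = 330900 MPa = 330.9 GPa.
α = 2.85×10⁻⁶/°F × 9/5 = 5.13×10⁻⁶/K.
σ_y = 75.0 ksi = 517.1 MPa.
E·α·ΔT = 517.1 MPa ⇒ ΔT = 517.1 / (330.9×10³ × 5.13×10⁻⁶) = 304.6 K.
T = 17.5 + 304.6 = 322.1 °C.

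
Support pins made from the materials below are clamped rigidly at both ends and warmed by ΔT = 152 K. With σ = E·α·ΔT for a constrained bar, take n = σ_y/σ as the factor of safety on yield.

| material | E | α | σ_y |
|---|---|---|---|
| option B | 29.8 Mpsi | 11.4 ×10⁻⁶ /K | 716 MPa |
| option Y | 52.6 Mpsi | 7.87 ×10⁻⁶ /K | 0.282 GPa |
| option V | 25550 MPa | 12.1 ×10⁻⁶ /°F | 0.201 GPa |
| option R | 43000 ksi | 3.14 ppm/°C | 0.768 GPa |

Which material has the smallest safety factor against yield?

Converting E to GPa, α to ×10⁻⁶/K, σ_y to MPa, then σ and n for each:
  option B: E = 205.5, α = 11.4, σ_y = 716.0 → σ = 356 MPa, n = 2.01
  option Y: E = 362.7, α = 7.87, σ_y = 282.0 → σ = 434 MPa, n = 0.650
  option V: E = 25.55, α = 21.8, σ_y = 201.0 → σ = 84.6 MPa, n = 2.38
  option R: E = 296.5, α = 3.14, σ_y = 768.0 → σ = 142 MPa, n = 5.43
The minimum is option Y at n = 0.650.

option Y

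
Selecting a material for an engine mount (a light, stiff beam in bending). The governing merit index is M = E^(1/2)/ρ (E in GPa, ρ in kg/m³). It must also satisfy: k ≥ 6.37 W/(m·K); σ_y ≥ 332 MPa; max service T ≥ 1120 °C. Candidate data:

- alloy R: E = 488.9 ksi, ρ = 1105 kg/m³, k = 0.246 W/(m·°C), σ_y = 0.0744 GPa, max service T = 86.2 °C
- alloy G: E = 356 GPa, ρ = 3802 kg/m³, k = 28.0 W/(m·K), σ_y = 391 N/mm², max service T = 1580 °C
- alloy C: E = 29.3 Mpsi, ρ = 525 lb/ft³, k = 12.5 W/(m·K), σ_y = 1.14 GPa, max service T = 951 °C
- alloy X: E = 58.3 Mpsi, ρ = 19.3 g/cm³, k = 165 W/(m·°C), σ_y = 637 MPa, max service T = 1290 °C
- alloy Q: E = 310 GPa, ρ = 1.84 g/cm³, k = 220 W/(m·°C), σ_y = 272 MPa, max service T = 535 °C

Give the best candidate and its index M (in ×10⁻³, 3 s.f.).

alloy G, M = 4.96×10⁻³

Screen on constraints: k ≥ 6.37 W/(m·K); σ_y ≥ 332 MPa; max service T ≥ 1120 °C. Survivors: alloy G, alloy X.
In SI units:
  alloy G: E = 356.0 GPa, ρ = 3802 kg/m³
  alloy X: E = 402.0 GPa, ρ = 19300 kg/m³
  alloy G: M = 4.96×10⁻³
  alloy X: M = 1.04×10⁻³
Alloy G has the largest M.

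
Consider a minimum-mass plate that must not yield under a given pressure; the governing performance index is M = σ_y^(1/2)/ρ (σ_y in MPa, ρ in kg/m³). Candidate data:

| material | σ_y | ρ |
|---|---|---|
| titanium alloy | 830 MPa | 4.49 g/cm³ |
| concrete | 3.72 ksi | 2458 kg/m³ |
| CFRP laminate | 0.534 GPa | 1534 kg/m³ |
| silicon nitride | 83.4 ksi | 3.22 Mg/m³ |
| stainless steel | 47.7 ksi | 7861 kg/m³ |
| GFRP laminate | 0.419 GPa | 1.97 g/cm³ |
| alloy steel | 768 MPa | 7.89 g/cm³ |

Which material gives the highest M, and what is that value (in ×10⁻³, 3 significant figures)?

Convert each candidate to consistent units, then evaluate M:
  titanium alloy: σ_y = 830.0 MPa, ρ = 4490 kg/m³
  concrete: σ_y = 25.65 MPa, ρ = 2458 kg/m³
  CFRP laminate: σ_y = 534.0 MPa, ρ = 1534 kg/m³
  silicon nitride: σ_y = 575.0 MPa, ρ = 3220 kg/m³
  stainless steel: σ_y = 328.9 MPa, ρ = 7861 kg/m³
  GFRP laminate: σ_y = 419.0 MPa, ρ = 1970 kg/m³
  alloy steel: σ_y = 768.0 MPa, ρ = 7890 kg/m³
  CFRP laminate: M = 15.1×10⁻³
  GFRP laminate: M = 10.4×10⁻³
  silicon nitride: M = 7.45×10⁻³
  titanium alloy: M = 6.42×10⁻³
  alloy steel: M = 3.51×10⁻³
  stainless steel: M = 2.31×10⁻³
  concrete: M = 2.06×10⁻³
The maximum is for CFRP laminate.

CFRP laminate, M = 15.1×10⁻³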